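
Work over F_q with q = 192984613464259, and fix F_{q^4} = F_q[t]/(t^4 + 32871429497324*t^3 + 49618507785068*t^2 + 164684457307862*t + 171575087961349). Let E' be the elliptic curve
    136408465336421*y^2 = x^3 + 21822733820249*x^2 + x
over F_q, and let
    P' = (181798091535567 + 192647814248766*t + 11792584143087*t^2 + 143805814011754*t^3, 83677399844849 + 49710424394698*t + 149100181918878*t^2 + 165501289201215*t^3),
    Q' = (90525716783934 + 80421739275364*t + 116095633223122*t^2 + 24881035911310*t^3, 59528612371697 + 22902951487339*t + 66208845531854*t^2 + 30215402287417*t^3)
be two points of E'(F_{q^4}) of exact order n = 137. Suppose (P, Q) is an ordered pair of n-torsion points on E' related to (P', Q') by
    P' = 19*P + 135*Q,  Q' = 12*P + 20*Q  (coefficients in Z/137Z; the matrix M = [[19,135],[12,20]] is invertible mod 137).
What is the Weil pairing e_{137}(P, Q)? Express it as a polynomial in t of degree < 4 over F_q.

Alternating bilinearity on E[137] (values in mu_{137} in F_{192984613464259^4}) gives e(P',Q') = e(P,Q)^det(M).
det(M) mod 137 = 130; its inverse in (Z/137)^* is 39 (check: 130*39 mod 137 = 1).
(x,y)|->(90897693111741x+94096763183932,90897693111741y) sends E' to y^2=x^3+81865872849955*x+166971331034060.
Build f_{137,P'} and f_{137,Q'} via the 8-bit ladder of 137=10001001_2; evaluate at shifted divisors; quotient in F_{192984613464259^4}.
f_P(D_Q)/f_Q(D_P) = 88014064738864 + 14062121933864*t + 107816700735860*t^2 + 21064898593823*t^3.
(88014064738864 + 14062121933864*t + 107816700735860*t^2 + 21064898593823*t^3)^{39} mod (192984613464259,f) = 141141473582547 + 157762127698046*t + 144652894419233*t^2 + 128934772146682*t^3.

141141473582547 + 157762127698046*t + 144652894419233*t^2 + 128934772146682*t^3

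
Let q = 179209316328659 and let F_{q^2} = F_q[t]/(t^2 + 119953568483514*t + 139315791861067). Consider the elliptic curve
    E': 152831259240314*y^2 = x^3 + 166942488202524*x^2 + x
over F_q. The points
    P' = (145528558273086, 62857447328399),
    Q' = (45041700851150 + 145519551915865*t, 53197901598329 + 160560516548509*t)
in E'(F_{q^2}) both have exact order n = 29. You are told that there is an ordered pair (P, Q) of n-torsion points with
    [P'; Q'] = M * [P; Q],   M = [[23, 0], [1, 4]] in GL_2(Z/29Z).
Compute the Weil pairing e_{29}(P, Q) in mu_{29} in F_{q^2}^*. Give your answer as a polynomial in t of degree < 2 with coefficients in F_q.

e_{29} is bilinear + alternating on E[29], so e_{29}(23*P, 1*P + 4*Q) = e_{29}(P,Q)^(23*4-0*1).
23*4 - 0*1 = 92; reduced mod 29: det = 5, inverse 6.
Set x_W=81749864954439*u+136448547941516, y_W=81749864954439*v; then E': y_W^2=x_W^3+118878789603713*x_W+103417512504401.
Run Miller on y^2=x^3+118878789603713*x+103417512504401 over F_{179209316328659}: ladder 11101 (5 bits); e = f_P(D_Q)/f_Q(D_P).
Miller gives e_{29}(P',Q') = 24672967005924 + 164986061252659*t in F_{179209316328659^2}.
(24672967005924 + 164986061252659*t)^{6} mod (179209316328659,f) = 19050082660438 + 64478155662709*t.

19050082660438 + 64478155662709*t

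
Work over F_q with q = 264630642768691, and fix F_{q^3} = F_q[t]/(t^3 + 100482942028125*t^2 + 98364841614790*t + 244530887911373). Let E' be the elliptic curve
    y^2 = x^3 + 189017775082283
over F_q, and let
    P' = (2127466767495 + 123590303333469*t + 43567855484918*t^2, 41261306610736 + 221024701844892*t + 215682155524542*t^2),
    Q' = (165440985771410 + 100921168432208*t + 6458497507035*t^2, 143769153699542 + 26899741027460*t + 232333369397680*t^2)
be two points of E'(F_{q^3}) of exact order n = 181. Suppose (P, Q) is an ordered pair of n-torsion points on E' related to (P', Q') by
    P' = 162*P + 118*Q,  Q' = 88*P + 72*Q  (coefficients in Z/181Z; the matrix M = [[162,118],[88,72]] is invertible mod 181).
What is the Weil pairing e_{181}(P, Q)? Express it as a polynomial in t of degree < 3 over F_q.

The 181-Weil pairing on E[181] over F_{264630642768691} is alternating-bilinear: e_{181}(P',Q') = e_{181}(P,Q)^det(M).
det(M) mod 181 = 13; its inverse in (Z/181)^* is 14 (check: 13*14 mod 181 = 1).
8-bit Miller (10110101) on E'/F_{264630642768691} with a'=0, b'=189017775082283: accumulate tangent/chord ratios at Q'+S and P'+S'.
Miller gives e_{181}(P',Q') = 218487131126407 + 203751771339165*t + 133430667120253*t^2 in F_{264630642768691^3}.
Hence e(P,Q) = 118700355471395 + 40074365914318*t + 42174848905838*t^2 in F_{264630642768691^3}^*.

118700355471395 + 40074365914318*t + 42174848905838*t^2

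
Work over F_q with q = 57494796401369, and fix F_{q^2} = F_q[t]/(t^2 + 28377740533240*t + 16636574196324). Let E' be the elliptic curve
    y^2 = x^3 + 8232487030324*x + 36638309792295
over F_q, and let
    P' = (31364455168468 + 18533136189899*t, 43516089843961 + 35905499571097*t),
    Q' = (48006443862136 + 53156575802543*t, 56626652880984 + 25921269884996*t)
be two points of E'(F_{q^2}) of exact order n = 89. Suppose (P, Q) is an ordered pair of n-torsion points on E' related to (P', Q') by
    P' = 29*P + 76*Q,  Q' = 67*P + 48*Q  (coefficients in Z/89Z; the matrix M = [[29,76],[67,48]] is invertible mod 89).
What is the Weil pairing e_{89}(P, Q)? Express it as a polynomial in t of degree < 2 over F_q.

47907499719194 + 961110467543*t

The 89-Weil pairing on E[89] over F_{57494796401369} is alternating-bilinear: e_{89}(P',Q') = e_{89}(P,Q)^det(M).
So e_{89}(P,Q) = e_{89}(P',Q')^{82}, since 38*82 = 1 mod 89.
7-bit Miller (1011001) on E'/F_{57494796401369} with a'=8232487030324, b'=36638309792295: accumulate tangent/chord ratios at Q'+S and P'+S'.
The quotient is 33679324628963 + 22107492557781*t.
Raise to 82: e(P,Q) = 47907499719194 + 961110467543*t in mu_{89}.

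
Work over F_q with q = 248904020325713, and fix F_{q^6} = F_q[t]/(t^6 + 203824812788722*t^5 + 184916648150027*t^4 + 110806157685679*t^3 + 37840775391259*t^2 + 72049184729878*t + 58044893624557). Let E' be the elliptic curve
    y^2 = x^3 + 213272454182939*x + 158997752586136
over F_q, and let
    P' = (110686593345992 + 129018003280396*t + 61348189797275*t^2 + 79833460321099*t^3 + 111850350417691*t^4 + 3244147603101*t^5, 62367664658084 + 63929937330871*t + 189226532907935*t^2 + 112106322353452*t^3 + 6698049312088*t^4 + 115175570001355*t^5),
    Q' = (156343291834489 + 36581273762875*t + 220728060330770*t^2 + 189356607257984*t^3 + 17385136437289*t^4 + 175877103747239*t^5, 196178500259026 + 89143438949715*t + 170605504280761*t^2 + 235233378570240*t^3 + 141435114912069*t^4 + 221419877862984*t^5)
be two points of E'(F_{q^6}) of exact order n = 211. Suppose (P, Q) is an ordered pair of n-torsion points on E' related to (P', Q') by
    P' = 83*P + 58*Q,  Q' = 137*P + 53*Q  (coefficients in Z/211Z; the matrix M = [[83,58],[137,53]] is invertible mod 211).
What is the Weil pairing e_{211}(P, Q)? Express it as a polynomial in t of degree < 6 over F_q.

Under M = [[83,58],[137,53]] in GL_2(Z/211), e_{211}(P',Q') = e_{211}(P,Q)^(83*53-58*137 mod 211).
Inverting 40 mod 211: 153. Thus e_{211}(P,Q) = e(P',Q')^{153}.
n = 211 = (11010011)_2 (8 bits, wt 5); accumulate f_{211,P'}(Q'+S)/f_{211,P'}(S) along the 7-step ladder.
The quotient is 217654865518943 + 67837838212317*t + 25739890845246*t^2 + 71869590679016*t^3 + 194428265956570*t^4 + 209916204824550*t^5.
Hence e(P,Q) = 81975949371468 + 3320193448077*t + 227613684327004*t^2 + 136307890799320*t^3 + 227313039689619*t^4 + 63381090024188*t^5 in F_{248904020325713^6}^*.

81975949371468 + 3320193448077*t + 227613684327004*t^2 + 136307890799320*t^3 + 227313039689619*t^4 + 63381090024188*t^5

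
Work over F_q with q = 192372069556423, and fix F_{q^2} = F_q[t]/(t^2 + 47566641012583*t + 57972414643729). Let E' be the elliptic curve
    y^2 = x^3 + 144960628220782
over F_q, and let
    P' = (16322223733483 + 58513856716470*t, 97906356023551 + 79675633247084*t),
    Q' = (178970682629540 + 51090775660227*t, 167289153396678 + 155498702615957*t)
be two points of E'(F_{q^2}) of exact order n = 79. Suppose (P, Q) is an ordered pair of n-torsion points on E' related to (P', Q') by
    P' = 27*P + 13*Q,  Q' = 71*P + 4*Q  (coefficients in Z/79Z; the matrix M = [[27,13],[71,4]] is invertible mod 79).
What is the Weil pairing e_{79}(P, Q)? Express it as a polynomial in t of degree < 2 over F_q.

Under M = [[27,13],[71,4]] in GL_2(Z/79), e_{79}(P',Q') = e_{79}(P,Q)^(27*4-13*71 mod 79).
Inverting 54 mod 79: 60. Thus e_{79}(P,Q) = e(P',Q')^{60}.
Run Miller on y^2=x^3+144960628220782 over F_{192372069556423}: ladder 1001111 (7 bits); e = f_P(D_Q)/f_Q(D_P).
The quotient is 27847746417084 + 117060033923710*t.
Hence e(P,Q) = 163741362452275 + 168484477529328*t in F_{192372069556423^2}^*.

163741362452275 + 168484477529328*t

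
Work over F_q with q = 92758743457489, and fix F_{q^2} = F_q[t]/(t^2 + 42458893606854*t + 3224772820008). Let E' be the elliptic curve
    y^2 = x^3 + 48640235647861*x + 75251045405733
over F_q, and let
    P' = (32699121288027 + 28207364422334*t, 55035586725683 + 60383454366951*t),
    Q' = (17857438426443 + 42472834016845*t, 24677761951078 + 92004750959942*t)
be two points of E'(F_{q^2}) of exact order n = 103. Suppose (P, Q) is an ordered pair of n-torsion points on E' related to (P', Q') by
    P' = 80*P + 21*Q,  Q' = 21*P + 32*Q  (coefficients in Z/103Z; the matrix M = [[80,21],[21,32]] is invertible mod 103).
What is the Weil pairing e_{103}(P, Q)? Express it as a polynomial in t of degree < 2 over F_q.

40505705260832 + 7536423193630*t

Under M = [[80,21],[21,32]] in GL_2(Z/103), e_{103}(P',Q') = e_{103}(P,Q)^(80*32-21*21 mod 103).
det(M) mod 103 = 59; its inverse in (Z/103)^* is 7 (check: 59*7 mod 103 = 1).
Double-and-add over 1100111: 7-1 doublings, 5-1 additions; each step l_{T,T}/v_{2T} or l_{T,P'}/v at Q'+S for random S.
The quotient is 28652206255943 + 25684778331296*t.
Hence e(P,Q) = 40505705260832 + 7536423193630*t in F_{92758743457489^2}^*.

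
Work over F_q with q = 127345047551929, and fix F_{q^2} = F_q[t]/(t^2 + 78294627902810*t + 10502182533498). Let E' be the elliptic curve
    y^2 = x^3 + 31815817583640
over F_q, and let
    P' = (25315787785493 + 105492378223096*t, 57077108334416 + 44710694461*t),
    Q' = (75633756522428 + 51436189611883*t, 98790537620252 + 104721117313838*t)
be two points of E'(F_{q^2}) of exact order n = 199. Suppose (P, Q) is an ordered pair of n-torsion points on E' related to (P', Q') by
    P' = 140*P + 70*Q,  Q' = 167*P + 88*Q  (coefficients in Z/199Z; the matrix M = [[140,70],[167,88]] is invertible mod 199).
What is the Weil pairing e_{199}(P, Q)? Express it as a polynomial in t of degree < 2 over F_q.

Alternating bilinearity on E[199] (values in mu_{199} in F_{127345047551929^2}) gives e(P',Q') = e(P,Q)^det(M).
det(M) mod 199 = 33; its inverse in (Z/199)^* is 193 (check: 33*193 mod 199 = 1).
8-bit Miller (11000111) on E'/F_{127345047551929} with a'=0, b'=31815817583640: accumulate tangent/chord ratios at Q'+S and P'+S'.
The quotient is 72797267690338 + 106185561895323*t.
Raise to 193: e(P,Q) = 19948122307366 + 16949289987441*t in mu_{199}.

19948122307366 + 16949289987441*t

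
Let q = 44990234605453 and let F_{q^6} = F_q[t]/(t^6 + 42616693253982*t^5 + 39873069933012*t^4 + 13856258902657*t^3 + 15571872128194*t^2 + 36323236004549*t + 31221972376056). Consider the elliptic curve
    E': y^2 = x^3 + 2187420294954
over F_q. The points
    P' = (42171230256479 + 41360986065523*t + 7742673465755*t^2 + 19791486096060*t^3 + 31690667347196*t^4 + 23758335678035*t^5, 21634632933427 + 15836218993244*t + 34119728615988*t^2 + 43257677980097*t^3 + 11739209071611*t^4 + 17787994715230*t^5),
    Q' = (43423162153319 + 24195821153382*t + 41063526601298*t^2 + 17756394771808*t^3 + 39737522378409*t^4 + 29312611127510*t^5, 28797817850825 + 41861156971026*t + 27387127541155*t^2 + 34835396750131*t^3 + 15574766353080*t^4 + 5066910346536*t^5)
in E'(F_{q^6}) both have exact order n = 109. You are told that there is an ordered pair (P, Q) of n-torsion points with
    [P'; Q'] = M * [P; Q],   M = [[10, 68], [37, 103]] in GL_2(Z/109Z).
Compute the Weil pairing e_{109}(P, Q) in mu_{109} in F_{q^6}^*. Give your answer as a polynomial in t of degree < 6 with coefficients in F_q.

Alternating bilinearity on E[109] (values in mu_{109} in F_{44990234605453^6}) gives e(P',Q') = e(P,Q)^det(M).
det M = 10*103 - 68*37 = -1486 = 40 (mod 109); 40^{-1} = 30 (mod 109).
n = 109 = (1101101)_2 (7 bits, wt 5); accumulate f_{109,P'}(Q'+S)/f_{109,P'}(S) along the 6-step ladder.
f_P(D_Q)/f_Q(D_P) = 36217020959901 + 20442159905337*t + 17956044744951*t^2 + 23275506938855*t^3 + 29722986880871*t^4 + 4096648251728*t^5.
Thus e_{109}(P,Q) = 15276432706003 + 41843949484984*t + 32633459602941*t^2 + 43030614494281*t^3 + 12532187744642*t^4 + 39126761164056*t^5.

15276432706003 + 41843949484984*t + 32633459602941*t^2 + 43030614494281*t^3 + 12532187744642*t^4 + 39126761164056*t^5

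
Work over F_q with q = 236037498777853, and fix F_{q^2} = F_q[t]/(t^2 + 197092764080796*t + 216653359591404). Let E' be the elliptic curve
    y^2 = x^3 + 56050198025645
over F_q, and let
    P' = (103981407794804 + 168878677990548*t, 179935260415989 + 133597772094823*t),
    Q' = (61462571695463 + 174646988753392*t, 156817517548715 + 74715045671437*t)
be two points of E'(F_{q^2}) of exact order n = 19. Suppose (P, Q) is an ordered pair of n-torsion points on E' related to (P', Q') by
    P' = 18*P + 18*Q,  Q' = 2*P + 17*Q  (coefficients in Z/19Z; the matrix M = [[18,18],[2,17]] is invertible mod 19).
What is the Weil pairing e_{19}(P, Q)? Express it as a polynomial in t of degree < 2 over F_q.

32961349584577 + 160649572824266*t

Under M = [[18,18],[2,17]] in GL_2(Z/19), e_{19}(P',Q') = e_{19}(P,Q)^(18*17-18*2 mod 19).
Hence e(P,Q) = e(P',Q')^{5} where 5 = 4^{-1} mod 19.
Double-and-add over 10011: 5-1 doublings, 3-1 additions; each step l_{T,T}/v_{2T} or l_{T,P'}/v at Q'+S for random S.
The quotient is 28223216038532 + 143387333229124*t.
Thus e_{19}(P,Q) = 32961349584577 + 160649572824266*t.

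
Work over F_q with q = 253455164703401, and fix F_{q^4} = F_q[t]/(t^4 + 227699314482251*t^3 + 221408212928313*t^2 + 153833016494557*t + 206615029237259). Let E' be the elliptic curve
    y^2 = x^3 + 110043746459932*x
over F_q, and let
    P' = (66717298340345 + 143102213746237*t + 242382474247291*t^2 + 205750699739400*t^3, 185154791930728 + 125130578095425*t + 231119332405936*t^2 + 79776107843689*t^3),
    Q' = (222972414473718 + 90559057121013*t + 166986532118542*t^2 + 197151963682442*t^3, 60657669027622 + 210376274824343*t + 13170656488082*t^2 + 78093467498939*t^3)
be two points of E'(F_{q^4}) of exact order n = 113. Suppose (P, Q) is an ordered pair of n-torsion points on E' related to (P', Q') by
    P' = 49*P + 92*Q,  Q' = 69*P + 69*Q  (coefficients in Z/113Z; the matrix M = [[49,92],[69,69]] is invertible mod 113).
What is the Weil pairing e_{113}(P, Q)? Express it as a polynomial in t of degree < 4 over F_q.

e_{113}(aP+bQ,cP+dQ) = e_{113}(P,Q)^(ad-bc); with (a,b,c,d)=(49,92,69,69) this gives the det-113 law.
det M = 49*69 - 92*69 = -2967 = 84 (mod 113); 84^{-1} = 74 (mod 113).
7-bit Miller (1110001) on E'/F_{253455164703401} with a'=110043746459932, b'=0: accumulate tangent/chord ratios at Q'+S and P'+S'.
So e_{113}(P',Q') = 46058264486531 + 50652205556212*t + 81162411688687*t^2 + 79871243741503*t^3.
Finally e_{113}(P,Q) = 113143282316353 + 30151656914905*t + 86268493556649*t^2 + 174274928645117*t^3.

113143282316353 + 30151656914905*t + 86268493556649*t^2 + 174274928645117*t^3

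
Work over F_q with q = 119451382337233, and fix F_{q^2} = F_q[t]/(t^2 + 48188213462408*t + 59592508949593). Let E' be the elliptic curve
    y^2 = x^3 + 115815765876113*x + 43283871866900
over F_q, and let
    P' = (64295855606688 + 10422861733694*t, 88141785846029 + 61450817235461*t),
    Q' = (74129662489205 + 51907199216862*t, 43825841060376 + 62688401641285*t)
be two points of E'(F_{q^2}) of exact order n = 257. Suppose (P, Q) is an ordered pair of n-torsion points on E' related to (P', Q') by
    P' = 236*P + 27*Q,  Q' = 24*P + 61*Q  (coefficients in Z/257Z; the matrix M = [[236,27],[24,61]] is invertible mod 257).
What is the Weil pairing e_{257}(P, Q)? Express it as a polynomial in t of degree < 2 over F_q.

90941195750996 + 9388985713702*t

Alternating bilinearity on E[257] (values in mu_{257} in F_{119451382337233^2}) gives e(P',Q') = e(P,Q)^det(M).
det(M) mod 257 = 127; its inverse in (Z/257)^* is 85 (check: 127*85 mod 257 = 1).
Build f_{257,P'} and f_{257,Q'} via the 9-bit ladder of 257=100000001_2; evaluate at shifted divisors; quotient in F_{119451382337233^2}.
Miller gives e_{257}(P',Q') = 59723575286087 + 46099691388485*t in F_{119451382337233^2}.
(59723575286087 + 46099691388485*t)^{85} mod (119451382337233,f) = 90941195750996 + 9388985713702*t.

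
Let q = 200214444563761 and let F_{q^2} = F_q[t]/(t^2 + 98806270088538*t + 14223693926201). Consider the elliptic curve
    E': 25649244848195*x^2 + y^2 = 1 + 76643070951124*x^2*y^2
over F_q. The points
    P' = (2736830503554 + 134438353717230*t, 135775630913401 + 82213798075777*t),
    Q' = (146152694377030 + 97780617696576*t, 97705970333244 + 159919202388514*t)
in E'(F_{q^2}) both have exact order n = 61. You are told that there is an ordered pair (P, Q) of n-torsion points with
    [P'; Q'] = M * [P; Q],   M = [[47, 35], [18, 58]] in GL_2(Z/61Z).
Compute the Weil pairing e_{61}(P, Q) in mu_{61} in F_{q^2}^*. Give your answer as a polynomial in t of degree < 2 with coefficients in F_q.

148107272809825 + 177101497487879*t

Alternating bilinearity on E[61] (values in mu_{61} in F_{200214444563761^2}) gives e(P',Q') = e(P,Q)^det(M).
det(M) mod 61 = 22; its inverse in (Z/61)^* is 25 (check: 22*25 mod 61 = 1).
Edwards a_E,d_E -> Montgomery A=158771334131634,B=59205968842443 -> Weierstrass 0,88249469805395 via alpha=117155941581767,beta=37305154615208.
Double-and-add over 111101: 6-1 doublings, 5-1 additions; each step l_{T,T}/v_{2T} or l_{T,P'}/v at Q'+S for random S.
The quotient is 195307028771854 + 168075897094011*t.
Raise to 25: e(P,Q) = 148107272809825 + 177101497487879*t in mu_{61}.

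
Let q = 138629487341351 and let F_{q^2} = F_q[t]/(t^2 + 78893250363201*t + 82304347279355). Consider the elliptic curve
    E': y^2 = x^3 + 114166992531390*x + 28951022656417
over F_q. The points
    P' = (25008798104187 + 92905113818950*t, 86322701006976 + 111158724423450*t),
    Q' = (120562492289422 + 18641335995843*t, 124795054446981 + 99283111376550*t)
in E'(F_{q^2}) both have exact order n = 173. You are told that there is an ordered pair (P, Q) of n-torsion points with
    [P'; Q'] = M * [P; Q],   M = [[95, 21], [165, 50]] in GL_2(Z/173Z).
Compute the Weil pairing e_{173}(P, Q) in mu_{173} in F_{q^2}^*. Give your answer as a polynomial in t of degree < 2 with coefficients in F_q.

Since e_{173}(P,P)=e_{173}(Q,Q)=1 and e_{173}(Q,P)=e_{173}(P,Q)^{-1}, expanding e_{173}(95*P + 21*Q,165*P + 50*Q) leaves e(P,Q)^det(M).
Hence e(P,Q) = e(P',Q')^{166} where 166 = 74^{-1} mod 173.
Run Miller on y^2=x^3+114166992531390*x+28951022656417 over F_{138629487341351}: ladder 10101101 (8 bits); e = f_P(D_Q)/f_Q(D_P).
The quotient is 59824191715088 + 126203172335318*t.
Thus e_{173}(P,Q) = 7765149876720 + 38432752685366*t.

7765149876720 + 38432752685366*t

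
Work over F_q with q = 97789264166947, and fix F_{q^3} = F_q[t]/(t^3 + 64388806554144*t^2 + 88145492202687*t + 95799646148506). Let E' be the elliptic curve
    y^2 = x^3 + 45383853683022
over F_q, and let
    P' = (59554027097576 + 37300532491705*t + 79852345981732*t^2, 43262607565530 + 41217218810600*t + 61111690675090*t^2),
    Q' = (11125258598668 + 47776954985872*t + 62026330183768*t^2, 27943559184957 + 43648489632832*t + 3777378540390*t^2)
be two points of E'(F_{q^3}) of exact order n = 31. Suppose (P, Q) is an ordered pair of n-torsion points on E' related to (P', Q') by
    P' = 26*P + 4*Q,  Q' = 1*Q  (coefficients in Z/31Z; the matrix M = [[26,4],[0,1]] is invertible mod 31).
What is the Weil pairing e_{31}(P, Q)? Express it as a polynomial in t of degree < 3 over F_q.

34155431376357 + 13953308741119*t + 84913628460049*t^2

Under M = [[26,4],[0,1]] in GL_2(Z/31), e_{31}(P',Q') = e_{31}(P,Q)^(26*1-4*0 mod 31).
26*1 - 4*0 = 26; reduced mod 31: det = 26, inverse 6.
5-bit Miller (11111) on E'/F_{97789264166947} with a'=0, b'=45383853683022: accumulate tangent/chord ratios at Q'+S and P'+S'.
Miller gives e_{31}(P',Q') = 48069145452559 + 52143440464148*t + 81876398962547*t^2 in F_{97789264166947^3}.
Hence e(P,Q) = 34155431376357 + 13953308741119*t + 84913628460049*t^2 in F_{97789264166947^3}^*.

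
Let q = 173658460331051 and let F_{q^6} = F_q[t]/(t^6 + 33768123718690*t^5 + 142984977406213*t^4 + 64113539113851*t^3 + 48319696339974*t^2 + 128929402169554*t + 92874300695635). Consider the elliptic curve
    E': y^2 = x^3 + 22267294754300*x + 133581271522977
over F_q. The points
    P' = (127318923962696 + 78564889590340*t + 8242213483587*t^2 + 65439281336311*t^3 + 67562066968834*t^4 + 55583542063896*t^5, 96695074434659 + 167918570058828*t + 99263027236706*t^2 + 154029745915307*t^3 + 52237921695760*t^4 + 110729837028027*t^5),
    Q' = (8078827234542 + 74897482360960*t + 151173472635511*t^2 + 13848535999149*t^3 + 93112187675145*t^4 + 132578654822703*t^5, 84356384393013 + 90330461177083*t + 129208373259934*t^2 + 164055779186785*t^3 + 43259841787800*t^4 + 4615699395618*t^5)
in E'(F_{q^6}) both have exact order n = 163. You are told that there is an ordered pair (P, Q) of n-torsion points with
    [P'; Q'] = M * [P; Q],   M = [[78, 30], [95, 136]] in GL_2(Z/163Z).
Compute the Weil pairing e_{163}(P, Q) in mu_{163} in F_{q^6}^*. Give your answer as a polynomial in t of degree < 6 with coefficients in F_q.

90827886915128 + 35988734755727*t + 87119379102678*t^2 + 76335795727992*t^3 + 548024585879*t^4 + 86669859569438*t^5

e_{163}(aP+bQ,cP+dQ) = e_{163}(P,Q)^(ad-bc); with (a,b,c,d)=(78,30,95,136) this gives the det-163 law.
78*136 - 30*95 = 7758; reduced mod 163: det = 97, inverse 121.
n = 163 = (10100011)_2 (8 bits, wt 4); accumulate f_{163,P'}(Q'+S)/f_{163,P'}(S) along the 7-step ladder.
e_{163}(P',Q') = 111353460341428 + 106629085706808*t + 54179075954488*t^2 + 164427449902254*t^3 + 140757263285796*t^4 + 48250091924707*t^5.
Thus e_{163}(P,Q) = 90827886915128 + 35988734755727*t + 87119379102678*t^2 + 76335795727992*t^3 + 548024585879*t^4 + 86669859569438*t^5.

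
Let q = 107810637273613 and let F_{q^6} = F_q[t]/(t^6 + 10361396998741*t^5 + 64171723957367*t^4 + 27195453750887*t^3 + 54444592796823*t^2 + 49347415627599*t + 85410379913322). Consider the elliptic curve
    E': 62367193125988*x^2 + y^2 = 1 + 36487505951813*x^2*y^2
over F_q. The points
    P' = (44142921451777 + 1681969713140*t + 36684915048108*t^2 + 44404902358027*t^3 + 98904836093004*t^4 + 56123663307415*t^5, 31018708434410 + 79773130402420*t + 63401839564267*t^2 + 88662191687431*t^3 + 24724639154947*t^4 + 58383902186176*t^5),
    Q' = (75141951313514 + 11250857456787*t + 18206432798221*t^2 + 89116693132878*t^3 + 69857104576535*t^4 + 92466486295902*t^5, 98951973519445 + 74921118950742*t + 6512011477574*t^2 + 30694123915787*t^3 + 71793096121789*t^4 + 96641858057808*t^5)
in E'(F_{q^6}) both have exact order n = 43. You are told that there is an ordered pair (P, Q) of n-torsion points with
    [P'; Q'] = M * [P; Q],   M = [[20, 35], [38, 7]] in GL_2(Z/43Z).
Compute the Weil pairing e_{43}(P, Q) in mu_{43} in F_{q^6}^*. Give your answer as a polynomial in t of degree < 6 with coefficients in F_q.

23386900339704 + 88401970202606*t + 104492717592897*t^2 + 90263040341540*t^3 + 95593521403273*t^4 + 70410377749725*t^5

Since e_{43}(P,P)=e_{43}(Q,Q)=1 and e_{43}(Q,P)=e_{43}(P,Q)^{-1}, expanding e_{43}(20*P + 35*Q,38*P + 7*Q) leaves e(P,Q)^det(M).
Inverting 14 mod 43: 40. Thus e_{43}(P,Q) = e(P',Q')^{40}.
Map (x,y)_Ed via u=(1+y)/(1-y), v=(1+y)/((1-y)x) to Montgomery A=56864436087071,B=41269038610666; then to (a',b')=(0,21726274495820).
Run Miller on y^2=x^3+21726274495820 over F_{107810637273613}: ladder 101011 (6 bits); e = f_P(D_Q)/f_Q(D_P).
So e_{43}(P',Q') = 77027009558312 + 55067499587478*t + 65119406526877*t^2 + 39233949410965*t^3 + 82454662400538*t^4 + 103527916180499*t^5.
Finally e_{43}(P,Q) = 23386900339704 + 88401970202606*t + 104492717592897*t^2 + 90263040341540*t^3 + 95593521403273*t^4 + 70410377749725*t^5.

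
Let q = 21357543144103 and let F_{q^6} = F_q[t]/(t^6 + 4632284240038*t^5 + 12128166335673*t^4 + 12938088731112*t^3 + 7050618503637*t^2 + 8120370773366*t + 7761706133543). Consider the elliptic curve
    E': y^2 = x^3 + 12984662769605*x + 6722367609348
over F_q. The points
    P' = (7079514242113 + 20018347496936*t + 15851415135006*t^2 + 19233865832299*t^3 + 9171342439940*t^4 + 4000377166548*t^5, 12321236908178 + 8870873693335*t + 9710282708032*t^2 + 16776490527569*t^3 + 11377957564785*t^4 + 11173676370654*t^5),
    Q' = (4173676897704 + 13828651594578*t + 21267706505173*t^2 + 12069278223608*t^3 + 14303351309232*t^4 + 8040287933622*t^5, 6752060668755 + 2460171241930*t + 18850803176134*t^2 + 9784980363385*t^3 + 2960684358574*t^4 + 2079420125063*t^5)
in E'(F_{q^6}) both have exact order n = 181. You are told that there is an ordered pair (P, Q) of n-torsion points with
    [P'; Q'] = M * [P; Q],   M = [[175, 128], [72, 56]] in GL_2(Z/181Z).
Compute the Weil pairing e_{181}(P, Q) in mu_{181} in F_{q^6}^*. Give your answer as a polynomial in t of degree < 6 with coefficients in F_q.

2417773152159 + 16222440740944*t + 8771027379576*t^2 + 19482388312313*t^3 + 1137140641048*t^4 + 17165890330739*t^5

e_{181} is bilinear + alternating on E[181], so e_{181}(175*P + 128*Q, 72*P + 56*Q) = e_{181}(P,Q)^(175*56-128*72).
Inverting 41 mod 181: 53. Thus e_{181}(P,Q) = e(P',Q')^{53}.
Miller loop for e_{181} over F_{21357543144103^6}: bits of 181 = 10110101; 7 double steps + 4 add steps, l/v at each.
Miller gives e_{181}(P',Q') = 18317693241775 + 11088165047926*t + 8529709421766*t^2 + 14747264540873*t^3 + 7438717369740*t^4 + 5928254887887*t^5 in F_{21357543144103^6}.
Hence e(P,Q) = 2417773152159 + 16222440740944*t + 8771027379576*t^2 + 19482388312313*t^3 + 1137140641048*t^4 + 17165890330739*t^5 in F_{21357543144103^6}^*.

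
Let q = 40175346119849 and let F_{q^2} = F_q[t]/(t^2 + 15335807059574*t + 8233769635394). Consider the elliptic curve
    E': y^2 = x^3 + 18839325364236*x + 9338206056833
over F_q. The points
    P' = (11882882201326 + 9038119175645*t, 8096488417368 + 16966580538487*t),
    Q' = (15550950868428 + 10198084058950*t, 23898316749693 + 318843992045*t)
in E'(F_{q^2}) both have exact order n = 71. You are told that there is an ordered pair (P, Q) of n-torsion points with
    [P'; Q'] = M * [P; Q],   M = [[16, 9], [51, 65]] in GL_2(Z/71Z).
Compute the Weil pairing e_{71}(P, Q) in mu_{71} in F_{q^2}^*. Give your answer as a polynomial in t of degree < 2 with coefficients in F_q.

39819039524812 + 26888072145397*t

e_{71}(aP+bQ,cP+dQ) = e_{71}(P,Q)^(ad-bc); with (a,b,c,d)=(16,9,51,65) this gives the det-71 law.
16*65 - 9*51 = 581; reduced mod 71: det = 13, inverse 11.
n = 71 = (1000111)_2 (7 bits, wt 4); accumulate f_{71,P'}(Q'+S)/f_{71,P'}(S) along the 6-step ladder.
So e_{71}(P',Q') = 28291629977227 + 17174776889277*t.
e_{71}(P,Q) = (28291629977227 + 17174776889277*t)^{11} = 39819039524812 + 26888072145397*t.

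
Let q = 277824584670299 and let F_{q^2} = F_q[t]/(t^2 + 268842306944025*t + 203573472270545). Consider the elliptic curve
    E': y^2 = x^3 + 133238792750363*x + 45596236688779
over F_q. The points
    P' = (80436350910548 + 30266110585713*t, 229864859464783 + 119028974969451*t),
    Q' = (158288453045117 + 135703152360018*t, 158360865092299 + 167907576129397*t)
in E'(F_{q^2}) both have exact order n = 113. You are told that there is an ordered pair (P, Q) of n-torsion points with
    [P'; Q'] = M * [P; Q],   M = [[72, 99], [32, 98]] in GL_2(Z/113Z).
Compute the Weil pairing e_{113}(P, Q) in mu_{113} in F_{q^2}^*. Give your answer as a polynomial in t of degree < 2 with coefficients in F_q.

Under M = [[72,99],[32,98]] in GL_2(Z/113), e_{113}(P',Q') = e_{113}(P,Q)^(72*98-99*32 mod 113).
So e_{113}(P,Q) = e_{113}(P',Q')^{86}, since 46*86 = 1 mod 113.
Miller loop for e_{113} over F_{277824584670299^2}: bits of 113 = 1110001; 6 double steps + 3 add steps, l/v at each.
Result: e(P',Q') = 123965668828032 + 264585659568986*t.
Hence e(P,Q) = 57346569692289 + 85172171132036*t in F_{277824584670299^2}^*.

57346569692289 + 85172171132036*t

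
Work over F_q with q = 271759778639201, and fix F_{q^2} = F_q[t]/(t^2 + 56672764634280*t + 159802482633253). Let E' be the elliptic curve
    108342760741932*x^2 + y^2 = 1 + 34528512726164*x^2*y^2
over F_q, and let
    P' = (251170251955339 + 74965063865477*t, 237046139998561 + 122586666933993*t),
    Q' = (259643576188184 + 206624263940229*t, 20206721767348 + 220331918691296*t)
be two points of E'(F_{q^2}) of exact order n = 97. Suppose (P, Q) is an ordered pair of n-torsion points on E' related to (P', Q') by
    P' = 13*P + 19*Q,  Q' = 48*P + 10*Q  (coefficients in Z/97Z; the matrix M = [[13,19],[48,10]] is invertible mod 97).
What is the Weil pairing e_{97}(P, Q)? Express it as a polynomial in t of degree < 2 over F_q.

177442710451918 + 229884534582246*t

e_{97}(aP+bQ,cP+dQ) = e_{97}(P,Q)^(ad-bc); with (a,b,c,d)=(13,19,48,10) this gives the det-97 law.
Hence e(P,Q) = e(P',Q')^{16} where 16 = 91^{-1} mod 97.
Edwards a_E,d_E -> Montgomery A=254179114427673,B=175723785252116 -> Weierstrass 52233288272282,25338820260341 via alpha=114398471791083,beta=18453562003942.
7-bit Miller (1100001) on E'/F_{271759778639201} with a'=52233288272282, b'=25338820260341: accumulate tangent/chord ratios at Q'+S and P'+S'.
Result: e(P',Q') = 163689178925948 + 222579967367989*t.
(163689178925948 + 222579967367989*t)^{16} mod (271759778639201,f) = 177442710451918 + 229884534582246*t.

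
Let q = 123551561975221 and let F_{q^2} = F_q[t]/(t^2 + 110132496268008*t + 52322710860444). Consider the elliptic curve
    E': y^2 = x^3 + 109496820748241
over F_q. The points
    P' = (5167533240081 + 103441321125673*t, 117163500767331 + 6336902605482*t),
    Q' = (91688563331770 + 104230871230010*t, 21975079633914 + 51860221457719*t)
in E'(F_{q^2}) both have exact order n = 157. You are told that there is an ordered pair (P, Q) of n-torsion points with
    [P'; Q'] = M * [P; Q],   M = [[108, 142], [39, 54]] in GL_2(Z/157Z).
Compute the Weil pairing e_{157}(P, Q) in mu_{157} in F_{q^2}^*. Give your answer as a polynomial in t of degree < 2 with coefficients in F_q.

28089447842410 + 27601799611571*t

Alternating bilinearity on E[157] (values in mu_{157} in F_{123551561975221^2}) gives e(P',Q') = e(P,Q)^det(M).
So e_{157}(P,Q) = e_{157}(P',Q')^{102}, since 137*102 = 1 mod 157.
Miller loop for e_{157} over F_{123551561975221^2}: bits of 157 = 10011101; 7 double steps + 4 add steps, l/v at each.
The quotient is 71177668293892 + 49253369558081*t.
(71177668293892 + 49253369558081*t)^{102} mod (123551561975221,f) = 28089447842410 + 27601799611571*t.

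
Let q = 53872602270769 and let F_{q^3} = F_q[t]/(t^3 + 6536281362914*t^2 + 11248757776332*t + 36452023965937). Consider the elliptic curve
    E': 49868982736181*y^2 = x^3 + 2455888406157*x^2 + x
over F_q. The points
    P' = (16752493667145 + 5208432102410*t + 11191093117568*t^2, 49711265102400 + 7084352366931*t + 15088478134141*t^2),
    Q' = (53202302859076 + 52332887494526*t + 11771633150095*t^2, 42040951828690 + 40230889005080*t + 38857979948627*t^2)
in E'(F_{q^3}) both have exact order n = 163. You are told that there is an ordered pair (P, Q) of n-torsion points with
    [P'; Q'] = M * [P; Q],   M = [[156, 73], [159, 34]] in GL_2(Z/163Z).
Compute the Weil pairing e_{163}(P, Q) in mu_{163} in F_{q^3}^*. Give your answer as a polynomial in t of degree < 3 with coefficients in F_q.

13687484307832 + 16597125262766*t + 34011642813503*t^2

e_{163}(aP+bQ,cP+dQ) = e_{163}(P,Q)^(ad-bc); with (a,b,c,d)=(156,73,159,34) this gives the det-163 law.
Inverting 54 mod 163: 160. Thus e_{163}(P,Q) = e(P',Q')^{160}.
(x,y)|->(25371252794411x+4024577932582,25371252794411y) sends E' to y^2=x^3+21588905193296*x+50505670018854.
Build f_{163,P'} and f_{163,Q'} via the 8-bit ladder of 163=10100011_2; evaluate at shifted divisors; quotient in F_{53872602270769^3}.
The quotient is 29632082140947 + 22257288632112*t + 17462482518045*t^2.
Finally e_{163}(P,Q) = 13687484307832 + 16597125262766*t + 34011642813503*t^2.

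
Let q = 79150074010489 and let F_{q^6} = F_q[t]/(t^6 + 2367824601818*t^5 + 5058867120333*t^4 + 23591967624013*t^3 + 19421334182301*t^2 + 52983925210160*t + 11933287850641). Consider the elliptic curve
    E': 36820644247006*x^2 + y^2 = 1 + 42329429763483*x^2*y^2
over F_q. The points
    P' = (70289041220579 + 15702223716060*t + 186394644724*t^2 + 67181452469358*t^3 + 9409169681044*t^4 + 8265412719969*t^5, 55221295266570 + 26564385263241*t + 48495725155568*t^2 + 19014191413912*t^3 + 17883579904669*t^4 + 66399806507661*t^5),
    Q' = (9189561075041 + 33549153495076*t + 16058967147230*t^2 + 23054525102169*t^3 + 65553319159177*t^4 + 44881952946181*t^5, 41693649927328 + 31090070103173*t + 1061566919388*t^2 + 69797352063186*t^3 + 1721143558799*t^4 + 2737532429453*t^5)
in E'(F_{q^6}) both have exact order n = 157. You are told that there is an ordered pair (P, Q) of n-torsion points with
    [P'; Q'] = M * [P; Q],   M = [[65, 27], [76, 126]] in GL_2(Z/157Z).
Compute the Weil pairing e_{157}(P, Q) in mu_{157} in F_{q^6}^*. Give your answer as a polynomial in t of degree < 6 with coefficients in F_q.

33098246910166 + 22597750992557*t + 59737413171729*t^2 + 26612116535645*t^3 + 34897152003857*t^4 + 28682978247689*t^5

Under M = [[65,27],[76,126]] in GL_2(Z/157), e_{157}(P',Q') = e_{157}(P,Q)^(65*126-27*76 mod 157).
So e_{157}(P,Q) = e_{157}(P',Q')^{21}, since 15*21 = 1 mod 157.
Map (x,y)_Ed via u=(1+y)/(1-y), v=(1+y)/((1-y)x) to Montgomery A=0,B=14392788409727; then to (a',b')=(53817123639533,0).
Run Miller on y^2=x^3+53817123639533*x over F_{79150074010489}: ladder 10011101 (8 bits); e = f_P(D_Q)/f_Q(D_P).
Result: e(P',Q') = 46689765238323 + 50594015351022*t + 23096493519729*t^2 + 24964550587893*t^3 + 57300508802896*t^4 + 3753717925166*t^5.
e_{157}(P,Q) = (46689765238323 + 50594015351022*t + 23096493519729*t^2 + 24964550587893*t^3 + 57300508802896*t^4 + 3753717925166*t^5)^{21} = 33098246910166 + 22597750992557*t + 59737413171729*t^2 + 26612116535645*t^3 + 34897152003857*t^4 + 28682978247689*t^5.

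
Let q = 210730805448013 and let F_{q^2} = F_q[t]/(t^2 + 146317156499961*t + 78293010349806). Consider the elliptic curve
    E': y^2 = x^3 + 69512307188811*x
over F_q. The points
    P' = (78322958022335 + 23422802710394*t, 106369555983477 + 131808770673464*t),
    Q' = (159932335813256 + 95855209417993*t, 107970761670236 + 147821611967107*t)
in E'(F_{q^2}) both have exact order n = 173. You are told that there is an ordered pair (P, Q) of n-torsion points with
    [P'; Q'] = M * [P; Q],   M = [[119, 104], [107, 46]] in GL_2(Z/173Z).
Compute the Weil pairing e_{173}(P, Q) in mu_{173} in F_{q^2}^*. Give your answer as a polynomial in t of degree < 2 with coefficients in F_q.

Alternating bilinearity on E[173] (values in mu_{173} in F_{210730805448013^2}) gives e(P',Q') = e(P,Q)^det(M).
det(M) mod 173 = 55; its inverse in (Z/173)^* is 151 (check: 55*151 mod 173 = 1).
Build f_{173,P'} and f_{173,Q'} via the 8-bit ladder of 173=10101101_2; evaluate at shifted divisors; quotient in F_{210730805448013^2}.
e_{173}(P',Q') = 67333381413725 + 113963291406485*t.
e_{173}(P,Q) = (67333381413725 + 113963291406485*t)^{151} = 190134361918415 + 95829936920298*t.

190134361918415 + 95829936920298*t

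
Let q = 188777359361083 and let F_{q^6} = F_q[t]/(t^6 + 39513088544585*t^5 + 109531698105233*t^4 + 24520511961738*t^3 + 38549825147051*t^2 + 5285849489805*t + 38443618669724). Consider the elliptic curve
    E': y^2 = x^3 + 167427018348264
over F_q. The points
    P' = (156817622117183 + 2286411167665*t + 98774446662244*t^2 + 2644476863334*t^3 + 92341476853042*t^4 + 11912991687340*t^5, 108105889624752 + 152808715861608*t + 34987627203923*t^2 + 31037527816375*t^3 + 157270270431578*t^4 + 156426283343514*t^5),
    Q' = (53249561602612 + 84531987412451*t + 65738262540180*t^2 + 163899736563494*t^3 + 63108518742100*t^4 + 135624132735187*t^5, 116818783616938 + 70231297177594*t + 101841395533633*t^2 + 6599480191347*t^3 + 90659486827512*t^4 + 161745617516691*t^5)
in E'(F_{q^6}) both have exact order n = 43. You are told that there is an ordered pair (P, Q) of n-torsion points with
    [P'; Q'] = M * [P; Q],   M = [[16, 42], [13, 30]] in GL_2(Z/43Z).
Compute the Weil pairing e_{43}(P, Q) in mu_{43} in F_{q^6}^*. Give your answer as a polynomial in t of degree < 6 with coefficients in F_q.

16620441721675 + 5820302292661*t + 66898290859214*t^2 + 169319981325238*t^3 + 129504987229621*t^4 + 152890613483039*t^5

Under M = [[16,42],[13,30]] in GL_2(Z/43), e_{43}(P',Q') = e_{43}(P,Q)^(16*30-42*13 mod 43).
Inverting 20 mod 43: 28. Thus e_{43}(P,Q) = e(P',Q')^{28}.
Double-and-add over 101011: 6-1 doublings, 4-1 additions; each step l_{T,T}/v_{2T} or l_{T,P'}/v at Q'+S for random S.
f_P(D_Q)/f_Q(D_P) = 94628936042088 + 157236789718988*t + 122388660293939*t^2 + 87319134041835*t^3 + 59752740603595*t^4 + 70382909251868*t^5.
Raise to 28: e(P,Q) = 16620441721675 + 5820302292661*t + 66898290859214*t^2 + 169319981325238*t^3 + 129504987229621*t^4 + 152890613483039*t^5 in mu_{43}.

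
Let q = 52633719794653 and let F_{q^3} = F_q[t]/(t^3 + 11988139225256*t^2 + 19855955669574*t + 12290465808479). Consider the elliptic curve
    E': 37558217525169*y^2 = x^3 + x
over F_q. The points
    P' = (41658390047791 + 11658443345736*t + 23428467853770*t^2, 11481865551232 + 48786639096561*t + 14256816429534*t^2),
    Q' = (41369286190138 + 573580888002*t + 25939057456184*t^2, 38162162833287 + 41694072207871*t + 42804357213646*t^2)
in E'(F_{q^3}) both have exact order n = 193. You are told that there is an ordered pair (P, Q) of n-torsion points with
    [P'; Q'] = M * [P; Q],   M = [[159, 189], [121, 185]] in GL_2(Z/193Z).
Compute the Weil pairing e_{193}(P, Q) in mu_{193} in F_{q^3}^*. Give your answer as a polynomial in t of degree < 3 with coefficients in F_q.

10852680644408 + 19421081427033*t + 41258808111423*t^2

Since e_{193}(P,P)=e_{193}(Q,Q)=1 and e_{193}(Q,P)=e_{193}(P,Q)^{-1}, expanding e_{193}(159*P + 189*Q,121*P + 185*Q) leaves e(P,Q)^det(M).
det M = 159*185 - 189*121 = 6546 = 177 (mod 193); 177^{-1} = 12 (mod 193).
(x,y)|->(9350808101025x,9350808101025y) sends E' to y^2=x^3+47640713715869*x.
8-bit Miller (11000001) on E'/F_{52633719794653} with a'=47640713715869, b'=0: accumulate tangent/chord ratios at Q'+S and P'+S'.
The quotient is 18856875541331 + 15739984886973*t + 14897774923513*t^2.
Raise to 12: e(P,Q) = 10852680644408 + 19421081427033*t + 41258808111423*t^2 in mu_{193}.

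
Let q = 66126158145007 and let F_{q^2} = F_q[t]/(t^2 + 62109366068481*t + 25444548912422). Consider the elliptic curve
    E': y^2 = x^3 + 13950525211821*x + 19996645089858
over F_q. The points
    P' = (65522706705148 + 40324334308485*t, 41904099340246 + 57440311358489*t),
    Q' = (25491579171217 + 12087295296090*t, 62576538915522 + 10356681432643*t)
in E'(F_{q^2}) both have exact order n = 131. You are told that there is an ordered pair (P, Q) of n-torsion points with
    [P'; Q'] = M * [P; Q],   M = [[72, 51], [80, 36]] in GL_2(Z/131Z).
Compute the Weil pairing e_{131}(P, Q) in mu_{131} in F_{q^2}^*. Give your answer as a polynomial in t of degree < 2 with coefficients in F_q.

Alternating bilinearity on E[131] (values in mu_{131} in F_{66126158145007^2}) gives e(P',Q') = e(P,Q)^det(M).
72*36 - 51*80 = -1488; reduced mod 131: det = 84, inverse 39.
n = 131 = (10000011)_2 (8 bits, wt 3); accumulate f_{131,P'}(Q'+S)/f_{131,P'}(S) along the 7-step ladder.
So e_{131}(P',Q') = 54191053908132 + 11698160389818*t.
Hence e(P,Q) = 41576396488848 + 38923031787821*t in F_{66126158145007^2}^*.

41576396488848 + 38923031787821*t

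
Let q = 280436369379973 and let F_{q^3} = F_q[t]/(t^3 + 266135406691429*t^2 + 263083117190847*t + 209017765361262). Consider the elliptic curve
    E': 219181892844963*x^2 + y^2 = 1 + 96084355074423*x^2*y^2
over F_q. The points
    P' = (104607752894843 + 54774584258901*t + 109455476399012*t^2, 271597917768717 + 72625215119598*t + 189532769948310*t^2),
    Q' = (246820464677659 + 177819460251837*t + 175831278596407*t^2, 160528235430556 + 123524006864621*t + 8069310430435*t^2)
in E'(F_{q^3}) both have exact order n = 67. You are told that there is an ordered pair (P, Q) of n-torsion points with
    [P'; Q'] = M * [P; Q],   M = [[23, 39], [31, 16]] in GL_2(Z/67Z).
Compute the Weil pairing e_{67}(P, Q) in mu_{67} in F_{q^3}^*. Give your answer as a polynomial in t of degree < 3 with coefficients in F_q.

Alternating bilinearity on E[67] (values in mu_{67} in F_{280436369379973^3}) gives e(P',Q') = e(P,Q)^det(M).
So e_{67}(P,Q) = e_{67}(P',Q')^{38}, since 30*38 = 1 mod 67.
Edwards a_E,d_E -> Montgomery A=258008913930261,B=15385659209609 -> Weierstrass 203495297988693,270042921372147 via alpha=52544374653231,beta=30774384442635.
n = 67 = (1000011)_2 (7 bits, wt 3); accumulate f_{67,P'}(Q'+S)/f_{67,P'}(S) along the 6-step ladder.
Miller gives e_{67}(P',Q') = 219601222271723 + 172522050027876*t + 276345360417934*t^2 in F_{280436369379973^3}.
(219601222271723 + 172522050027876*t + 276345360417934*t^2)^{38} mod (280436369379973,f) = 103101181598659 + 186271509553227*t + 3173427515011*t^2.

103101181598659 + 186271509553227*t + 3173427515011*t^2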